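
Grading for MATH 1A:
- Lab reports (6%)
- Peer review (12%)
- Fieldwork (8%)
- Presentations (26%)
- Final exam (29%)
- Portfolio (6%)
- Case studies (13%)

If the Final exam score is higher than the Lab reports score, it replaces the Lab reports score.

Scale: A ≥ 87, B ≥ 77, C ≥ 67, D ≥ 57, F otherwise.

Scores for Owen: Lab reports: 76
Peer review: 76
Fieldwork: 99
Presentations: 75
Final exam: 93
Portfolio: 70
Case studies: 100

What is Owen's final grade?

B

Final exam (93) > Lab reports (76), so Lab reports counts as 93.
Weighted total:
  Lab reports 93 × 0.06 = 5.58
  Peer review 76 × 0.12 = 9.12
  Fieldwork 99 × 0.08 = 7.92
  Presentations 75 × 0.26 = 19.5
  Final exam 93 × 0.29 = 26.97
  Portfolio 70 × 0.06 = 4.2
  Case studies 100 × 0.13 = 13
Sum = 86.29
86.29 is ≥ 77 and < 87 → B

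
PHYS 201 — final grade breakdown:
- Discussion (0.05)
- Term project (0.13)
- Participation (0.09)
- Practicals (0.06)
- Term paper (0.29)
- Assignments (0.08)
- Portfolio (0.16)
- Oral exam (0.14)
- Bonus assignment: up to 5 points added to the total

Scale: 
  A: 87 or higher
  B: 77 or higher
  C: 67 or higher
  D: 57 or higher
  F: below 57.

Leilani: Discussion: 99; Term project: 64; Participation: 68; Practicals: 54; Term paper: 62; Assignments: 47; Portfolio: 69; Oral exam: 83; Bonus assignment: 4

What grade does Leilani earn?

C

Weighted total:
  Discussion 99 × 0.05 = 4.95
  Term project 64 × 0.13 = 8.32
  Participation 68 × 0.09 = 6.12
  Practicals 54 × 0.06 = 3.24
  Term paper 62 × 0.29 = 17.98
  Assignments 47 × 0.08 = 3.76
  Portfolio 69 × 0.16 = 11.04
  Oral exam 83 × 0.14 = 11.62
Sum = 67.03
Bonus assignment: 67.03 + 4 = 71.03
71.03 is ≥ 67 and < 77 → C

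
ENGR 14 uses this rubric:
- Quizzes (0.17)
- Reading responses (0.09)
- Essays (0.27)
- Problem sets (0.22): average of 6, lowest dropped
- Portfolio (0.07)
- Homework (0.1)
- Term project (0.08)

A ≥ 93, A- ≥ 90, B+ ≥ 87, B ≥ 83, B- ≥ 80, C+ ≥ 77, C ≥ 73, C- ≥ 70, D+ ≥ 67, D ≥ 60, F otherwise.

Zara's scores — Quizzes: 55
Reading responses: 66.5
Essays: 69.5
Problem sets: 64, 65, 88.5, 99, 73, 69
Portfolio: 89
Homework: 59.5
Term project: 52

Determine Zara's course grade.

D+

Problem sets: drop 64 → average of remaining 5 = 394.5/5 = 78.9
Weighted total:
  Quizzes 55 × 0.17 = 9.35
  Reading responses 66.5 × 0.09 = 5.985
  Essays 69.5 × 0.27 = 18.765
  Problem sets 78.9 × 0.22 = 17.358
  Portfolio 89 × 0.07 = 6.23
  Homework 59.5 × 0.1 = 5.95
  Term project 52 × 0.08 = 4.16
Sum = 67.798
67.798 is ≥ 67 and < 70 → D+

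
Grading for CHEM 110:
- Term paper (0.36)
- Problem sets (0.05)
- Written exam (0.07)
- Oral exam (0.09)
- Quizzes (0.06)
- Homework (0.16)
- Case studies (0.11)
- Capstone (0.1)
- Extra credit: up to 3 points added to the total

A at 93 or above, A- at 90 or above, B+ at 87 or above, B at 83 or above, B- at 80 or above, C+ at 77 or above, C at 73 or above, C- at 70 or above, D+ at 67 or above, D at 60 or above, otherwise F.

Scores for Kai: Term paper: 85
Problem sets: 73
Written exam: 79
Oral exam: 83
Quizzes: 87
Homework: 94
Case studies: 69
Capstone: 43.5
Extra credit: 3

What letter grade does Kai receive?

Weighted total:
  Term paper 85 × 0.36 = 30.6
  Problem sets 73 × 0.05 = 3.65
  Written exam 79 × 0.07 = 5.53
  Oral exam 83 × 0.09 = 7.47
  Quizzes 87 × 0.06 = 5.22
  Homework 94 × 0.16 = 15.04
  Case studies 69 × 0.11 = 7.59
  Capstone 43.5 × 0.1 = 4.35
Sum = 79.45
Extra credit: 79.45 + 3 = 82.45
82.45 is ≥ 80 and < 83 → B-

B-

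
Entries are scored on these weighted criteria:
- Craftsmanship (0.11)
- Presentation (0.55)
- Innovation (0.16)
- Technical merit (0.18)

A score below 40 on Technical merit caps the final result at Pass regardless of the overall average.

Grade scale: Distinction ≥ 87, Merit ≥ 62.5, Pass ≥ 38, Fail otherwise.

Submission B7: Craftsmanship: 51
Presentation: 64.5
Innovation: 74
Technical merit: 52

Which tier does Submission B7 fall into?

Pass

Technical merit score 52 ≥ 40: minimum met.
Weighted total:
  Craftsmanship 51 × 0.11 = 5.61
  Presentation 64.5 × 0.55 = 35.475
  Innovation 74 × 0.16 = 11.84
  Technical merit 52 × 0.18 = 9.36
Sum = 62.285
62.285 is ≥ 38 and < 62.5 → Pass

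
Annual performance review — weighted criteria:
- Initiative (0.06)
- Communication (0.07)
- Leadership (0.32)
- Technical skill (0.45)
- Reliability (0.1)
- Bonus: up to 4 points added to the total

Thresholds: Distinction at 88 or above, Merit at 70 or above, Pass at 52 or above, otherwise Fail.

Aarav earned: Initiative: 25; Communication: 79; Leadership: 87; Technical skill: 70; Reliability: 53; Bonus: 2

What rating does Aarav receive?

Weighted total:
  Initiative 25 × 0.06 = 1.5
  Communication 79 × 0.07 = 5.53
  Leadership 87 × 0.32 = 27.84
  Technical skill 70 × 0.45 = 31.5
  Reliability 53 × 0.1 = 5.3
Sum = 71.67
Bonus: 71.67 + 2 = 73.67
73.67 is ≥ 70 and < 88 → Merit

Merit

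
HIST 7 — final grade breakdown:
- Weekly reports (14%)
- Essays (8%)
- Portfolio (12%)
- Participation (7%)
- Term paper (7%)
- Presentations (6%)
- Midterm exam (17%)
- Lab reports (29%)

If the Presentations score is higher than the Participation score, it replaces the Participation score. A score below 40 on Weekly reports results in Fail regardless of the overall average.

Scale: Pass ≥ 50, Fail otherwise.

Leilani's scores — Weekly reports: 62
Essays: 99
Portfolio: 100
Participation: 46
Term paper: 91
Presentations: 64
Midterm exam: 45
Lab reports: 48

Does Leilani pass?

Presentations (64) > Participation (46), so Participation counts as 64.
Weekly reports score 62 ≥ 40: minimum met.
Weighted total:
  Weekly reports 62 × 0.14 = 8.68
  Essays 99 × 0.08 = 7.92
  Portfolio 100 × 0.12 = 12
  Participation 64 × 0.07 = 4.48
  Term paper 91 × 0.07 = 6.37
  Presentations 64 × 0.06 = 3.84
  Midterm exam 45 × 0.17 = 7.65
  Lab reports 48 × 0.29 = 13.92
Sum = 64.86
64.86 ≥ 50 → Pass

Pass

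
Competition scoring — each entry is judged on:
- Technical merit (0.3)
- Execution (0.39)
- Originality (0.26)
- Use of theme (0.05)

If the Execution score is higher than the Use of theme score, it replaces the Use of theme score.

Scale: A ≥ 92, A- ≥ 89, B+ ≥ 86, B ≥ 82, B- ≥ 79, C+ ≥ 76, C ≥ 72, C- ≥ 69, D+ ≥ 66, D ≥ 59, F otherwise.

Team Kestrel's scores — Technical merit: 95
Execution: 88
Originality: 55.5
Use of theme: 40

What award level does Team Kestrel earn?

Execution (88) > Use of theme (40), so Use of theme counts as 88.
Weighted total:
  Technical merit 95 × 0.3 = 28.5
  Execution 88 × 0.39 = 34.32
  Originality 55.5 × 0.26 = 14.43
  Use of theme 88 × 0.05 = 4.4
Sum = 81.65
81.65 is ≥ 79 and < 82 → B-

B-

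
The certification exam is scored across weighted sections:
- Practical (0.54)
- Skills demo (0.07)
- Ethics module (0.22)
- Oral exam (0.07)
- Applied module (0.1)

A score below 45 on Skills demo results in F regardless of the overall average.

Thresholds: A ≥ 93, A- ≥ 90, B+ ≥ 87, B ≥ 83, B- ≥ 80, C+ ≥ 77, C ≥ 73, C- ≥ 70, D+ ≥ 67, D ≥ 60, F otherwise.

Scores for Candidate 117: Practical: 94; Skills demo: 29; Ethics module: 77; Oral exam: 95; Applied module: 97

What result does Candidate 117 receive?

Skills demo score 29 < 45: minimum not met.
Weighted total:
  Practical 94 × 0.54 = 50.76
  Skills demo 29 × 0.07 = 2.03
  Ethics module 77 × 0.22 = 16.94
  Oral exam 95 × 0.07 = 6.65
  Applied module 97 × 0.1 = 9.7
Sum = 86.08
Because the Skills demo minimum was not met, the result is F.

F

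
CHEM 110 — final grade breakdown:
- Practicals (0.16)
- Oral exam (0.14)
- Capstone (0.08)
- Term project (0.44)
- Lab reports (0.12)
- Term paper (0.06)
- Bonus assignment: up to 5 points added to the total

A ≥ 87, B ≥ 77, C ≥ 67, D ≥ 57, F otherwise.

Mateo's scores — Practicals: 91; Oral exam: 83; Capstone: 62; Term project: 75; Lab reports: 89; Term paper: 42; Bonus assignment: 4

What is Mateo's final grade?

B

Weighted total:
  Practicals 91 × 0.16 = 14.56
  Oral exam 83 × 0.14 = 11.62
  Capstone 62 × 0.08 = 4.96
  Term project 75 × 0.44 = 33
  Lab reports 89 × 0.12 = 10.68
  Term paper 42 × 0.06 = 2.52
Sum = 77.34
Bonus assignment: 77.34 + 4 = 81.34
81.34 is ≥ 77 and < 87 → B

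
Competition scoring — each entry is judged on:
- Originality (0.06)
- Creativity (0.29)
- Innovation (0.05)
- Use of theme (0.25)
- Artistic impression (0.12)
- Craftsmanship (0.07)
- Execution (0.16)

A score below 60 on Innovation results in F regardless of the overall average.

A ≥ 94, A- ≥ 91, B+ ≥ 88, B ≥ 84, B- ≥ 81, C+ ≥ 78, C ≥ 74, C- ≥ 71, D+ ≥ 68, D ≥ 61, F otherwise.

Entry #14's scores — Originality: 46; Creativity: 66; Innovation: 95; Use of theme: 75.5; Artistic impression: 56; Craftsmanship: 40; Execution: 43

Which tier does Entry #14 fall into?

Innovation score 95 ≥ 60: minimum met.
Weighted total:
  Originality 46 × 0.06 = 2.76
  Creativity 66 × 0.29 = 19.14
  Innovation 95 × 0.05 = 4.75
  Use of theme 75.5 × 0.25 = 18.875
  Artistic impression 56 × 0.12 = 6.72
  Craftsmanship 40 × 0.07 = 2.8
  Execution 43 × 0.16 = 6.88
Sum = 61.925
61.925 is ≥ 61 and < 68 → D

D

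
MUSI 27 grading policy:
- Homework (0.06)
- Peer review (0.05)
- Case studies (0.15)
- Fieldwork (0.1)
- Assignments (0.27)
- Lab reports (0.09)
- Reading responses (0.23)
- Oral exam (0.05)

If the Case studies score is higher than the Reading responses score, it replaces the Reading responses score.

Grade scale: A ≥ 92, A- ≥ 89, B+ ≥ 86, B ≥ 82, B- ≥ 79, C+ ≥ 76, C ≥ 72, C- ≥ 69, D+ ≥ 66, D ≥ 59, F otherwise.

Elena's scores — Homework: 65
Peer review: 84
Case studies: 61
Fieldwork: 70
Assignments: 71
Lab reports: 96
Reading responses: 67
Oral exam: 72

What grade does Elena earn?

C-

Case studies (61) ≤ Reading responses (67), so Reading responses stays at 67.
Weighted total:
  Homework 65 × 0.06 = 3.9
  Peer review 84 × 0.05 = 4.2
  Case studies 61 × 0.15 = 9.15
  Fieldwork 70 × 0.1 = 7
  Assignments 71 × 0.27 = 19.17
  Lab reports 96 × 0.09 = 8.64
  Reading responses 67 × 0.23 = 15.41
  Oral exam 72 × 0.05 = 3.6
Sum = 71.07
71.07 is ≥ 69 and < 72 → C-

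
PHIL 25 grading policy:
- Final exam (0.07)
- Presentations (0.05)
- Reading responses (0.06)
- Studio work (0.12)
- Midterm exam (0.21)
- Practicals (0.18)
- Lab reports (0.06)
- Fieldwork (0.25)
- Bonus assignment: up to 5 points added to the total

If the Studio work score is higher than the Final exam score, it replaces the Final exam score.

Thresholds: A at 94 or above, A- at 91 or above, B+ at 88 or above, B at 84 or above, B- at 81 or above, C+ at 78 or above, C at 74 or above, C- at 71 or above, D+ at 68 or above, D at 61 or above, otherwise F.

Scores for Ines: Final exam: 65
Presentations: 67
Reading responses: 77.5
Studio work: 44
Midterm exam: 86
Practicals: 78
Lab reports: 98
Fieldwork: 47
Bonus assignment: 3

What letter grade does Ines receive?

D+

Studio work (44) ≤ Final exam (65), so Final exam stays at 65.
Weighted total:
  Final exam 65 × 0.07 = 4.55
  Presentations 67 × 0.05 = 3.35
  Reading responses 77.5 × 0.06 = 4.65
  Studio work 44 × 0.12 = 5.28
  Midterm exam 86 × 0.21 = 18.06
  Practicals 78 × 0.18 = 14.04
  Lab reports 98 × 0.06 = 5.88
  Fieldwork 47 × 0.25 = 11.75
Sum = 67.56
Bonus assignment: 67.56 + 3 = 70.56
70.56 is ≥ 68 and < 71 → D+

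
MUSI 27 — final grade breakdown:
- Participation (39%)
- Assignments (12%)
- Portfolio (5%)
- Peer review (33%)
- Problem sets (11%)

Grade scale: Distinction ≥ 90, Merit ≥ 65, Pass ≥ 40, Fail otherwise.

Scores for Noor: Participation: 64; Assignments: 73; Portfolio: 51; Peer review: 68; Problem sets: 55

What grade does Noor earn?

Pass

Weighted total:
  Participation 64 × 0.39 = 24.96
  Assignments 73 × 0.12 = 8.76
  Portfolio 51 × 0.05 = 2.55
  Peer review 68 × 0.33 = 22.44
  Problem sets 55 × 0.11 = 6.05
Sum = 64.76
64.76 is ≥ 40 and < 65 → Pass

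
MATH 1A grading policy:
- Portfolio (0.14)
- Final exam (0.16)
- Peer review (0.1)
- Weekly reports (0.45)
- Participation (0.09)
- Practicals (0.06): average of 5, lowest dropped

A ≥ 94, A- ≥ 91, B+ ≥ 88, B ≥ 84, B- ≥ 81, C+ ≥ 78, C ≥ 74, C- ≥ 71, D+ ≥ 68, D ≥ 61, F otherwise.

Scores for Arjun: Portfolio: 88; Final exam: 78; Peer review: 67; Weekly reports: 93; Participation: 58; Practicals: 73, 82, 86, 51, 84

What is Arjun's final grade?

Practicals: drop 51 → average of remaining 4 = 325/4 = 81.25
Weighted total:
  Portfolio 88 × 0.14 = 12.32
  Final exam 78 × 0.16 = 12.48
  Peer review 67 × 0.1 = 6.7
  Weekly reports 93 × 0.45 = 41.85
  Participation 58 × 0.09 = 5.22
  Practicals 81.25 × 0.06 = 4.875
Sum = 83.445
83.445 is ≥ 81 and < 84 → B-

B-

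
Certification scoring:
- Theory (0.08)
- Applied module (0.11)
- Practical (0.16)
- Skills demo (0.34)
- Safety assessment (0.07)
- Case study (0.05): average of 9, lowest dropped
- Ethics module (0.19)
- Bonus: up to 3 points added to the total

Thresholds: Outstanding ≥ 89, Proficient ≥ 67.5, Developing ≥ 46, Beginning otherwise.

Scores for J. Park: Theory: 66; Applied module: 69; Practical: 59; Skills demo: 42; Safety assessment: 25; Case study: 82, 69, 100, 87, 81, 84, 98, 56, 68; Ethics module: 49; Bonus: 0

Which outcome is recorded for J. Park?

Case study: drop 56 → average of remaining 8 = 669/8 = 83.625
Weighted total:
  Theory 66 × 0.08 = 5.28
  Applied module 69 × 0.11 = 7.59
  Practical 59 × 0.16 = 9.44
  Skills demo 42 × 0.34 = 14.28
  Safety assessment 25 × 0.07 = 1.75
  Case study 83.625 × 0.05 = 4.18125
  Ethics module 49 × 0.19 = 9.31
Sum = 51.83125
Bonus: 51.83125 + 0 = 51.83125
51.83125 is ≥ 46 and < 67.5 → Developing

Developing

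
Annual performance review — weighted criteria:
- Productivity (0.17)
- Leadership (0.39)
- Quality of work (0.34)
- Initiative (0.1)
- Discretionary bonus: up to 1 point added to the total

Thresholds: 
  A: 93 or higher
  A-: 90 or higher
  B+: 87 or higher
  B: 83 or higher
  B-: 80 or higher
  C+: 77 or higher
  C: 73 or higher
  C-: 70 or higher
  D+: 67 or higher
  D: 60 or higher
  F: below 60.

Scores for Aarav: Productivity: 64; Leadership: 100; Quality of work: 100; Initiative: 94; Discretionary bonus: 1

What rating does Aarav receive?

Weighted total:
  Productivity 64 × 0.17 = 10.88
  Leadership 100 × 0.39 = 39
  Quality of work 100 × 0.34 = 34
  Initiative 94 × 0.1 = 9.4
Sum = 93.28
Discretionary bonus: 93.28 + 1 = 94.28
94.28 ≥ 93 → A

A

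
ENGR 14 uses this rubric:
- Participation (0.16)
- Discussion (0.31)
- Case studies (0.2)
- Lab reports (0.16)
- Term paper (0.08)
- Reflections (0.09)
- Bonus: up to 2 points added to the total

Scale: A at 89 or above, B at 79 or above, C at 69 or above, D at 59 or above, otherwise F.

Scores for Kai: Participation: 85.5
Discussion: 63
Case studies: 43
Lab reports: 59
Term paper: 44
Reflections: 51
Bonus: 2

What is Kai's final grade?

D

Weighted total:
  Participation 85.5 × 0.16 = 13.68
  Discussion 63 × 0.31 = 19.53
  Case studies 43 × 0.2 = 8.6
  Lab reports 59 × 0.16 = 9.44
  Term paper 44 × 0.08 = 3.52
  Reflections 51 × 0.09 = 4.59
Sum = 59.36
Bonus: 59.36 + 2 = 61.36
61.36 is ≥ 59 and < 69 → D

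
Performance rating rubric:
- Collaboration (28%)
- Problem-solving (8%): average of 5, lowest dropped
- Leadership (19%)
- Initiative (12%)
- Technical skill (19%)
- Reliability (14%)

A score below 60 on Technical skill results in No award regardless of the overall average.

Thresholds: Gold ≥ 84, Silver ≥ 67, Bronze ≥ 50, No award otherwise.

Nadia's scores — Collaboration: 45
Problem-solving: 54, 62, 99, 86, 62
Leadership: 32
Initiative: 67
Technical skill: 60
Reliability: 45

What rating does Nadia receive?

Bronze

Problem-solving: drop 54 → average of remaining 4 = 309/4 = 77.25
Technical skill score 60 ≥ 60: minimum met.
Weighted total:
  Collaboration 45 × 0.28 = 12.6
  Problem-solving 77.25 × 0.08 = 6.18
  Leadership 32 × 0.19 = 6.08
  Initiative 67 × 0.12 = 8.04
  Technical skill 60 × 0.19 = 11.4
  Reliability 45 × 0.14 = 6.3
Sum = 50.6
50.6 is ≥ 50 and < 67 → Bronze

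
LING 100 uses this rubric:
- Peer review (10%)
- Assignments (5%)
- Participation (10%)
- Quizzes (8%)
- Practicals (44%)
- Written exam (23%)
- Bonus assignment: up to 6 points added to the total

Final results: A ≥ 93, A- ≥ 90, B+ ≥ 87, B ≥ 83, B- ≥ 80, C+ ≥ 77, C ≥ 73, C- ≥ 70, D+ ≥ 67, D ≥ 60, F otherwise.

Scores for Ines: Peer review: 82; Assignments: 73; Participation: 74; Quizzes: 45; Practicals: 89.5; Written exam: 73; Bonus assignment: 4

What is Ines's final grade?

Weighted total:
  Peer review 82 × 0.1 = 8.2
  Assignments 73 × 0.05 = 3.65
  Participation 74 × 0.1 = 7.4
  Quizzes 45 × 0.08 = 3.6
  Practicals 89.5 × 0.44 = 39.38
  Written exam 73 × 0.23 = 16.79
Sum = 79.02
Bonus assignment: 79.02 + 4 = 83.02
83.02 is ≥ 83 and < 87 → B

B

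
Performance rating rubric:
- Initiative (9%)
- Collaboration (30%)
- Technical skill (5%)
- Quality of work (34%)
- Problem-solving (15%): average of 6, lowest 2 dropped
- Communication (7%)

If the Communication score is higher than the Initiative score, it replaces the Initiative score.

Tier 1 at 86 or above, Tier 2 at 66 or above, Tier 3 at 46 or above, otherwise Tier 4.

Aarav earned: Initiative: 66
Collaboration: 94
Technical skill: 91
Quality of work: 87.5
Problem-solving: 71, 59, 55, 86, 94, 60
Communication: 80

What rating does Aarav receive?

Tier 1

Problem-solving: drop 55, 59 → average of remaining 4 = 311/4 = 77.75
Communication (80) > Initiative (66), so Initiative counts as 80.
Weighted total:
  Initiative 80 × 0.09 = 7.2
  Collaboration 94 × 0.3 = 28.2
  Technical skill 91 × 0.05 = 4.55
  Quality of work 87.5 × 0.34 = 29.75
  Problem-solving 77.75 × 0.15 = 11.6625
  Communication 80 × 0.07 = 5.6
Sum = 86.9625
86.9625 ≥ 86 → Tier 1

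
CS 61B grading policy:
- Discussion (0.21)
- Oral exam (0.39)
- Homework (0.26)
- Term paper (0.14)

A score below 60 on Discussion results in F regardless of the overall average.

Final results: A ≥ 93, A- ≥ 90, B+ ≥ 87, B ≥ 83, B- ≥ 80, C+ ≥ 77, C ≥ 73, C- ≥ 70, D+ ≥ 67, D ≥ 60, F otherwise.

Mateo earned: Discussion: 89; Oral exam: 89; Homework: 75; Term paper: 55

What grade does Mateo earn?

Discussion score 89 ≥ 60: minimum met.
Weighted total:
  Discussion 89 × 0.21 = 18.69
  Oral exam 89 × 0.39 = 34.71
  Homework 75 × 0.26 = 19.5
  Term paper 55 × 0.14 = 7.7
Sum = 80.6
80.6 is ≥ 80 and < 83 → B-

B-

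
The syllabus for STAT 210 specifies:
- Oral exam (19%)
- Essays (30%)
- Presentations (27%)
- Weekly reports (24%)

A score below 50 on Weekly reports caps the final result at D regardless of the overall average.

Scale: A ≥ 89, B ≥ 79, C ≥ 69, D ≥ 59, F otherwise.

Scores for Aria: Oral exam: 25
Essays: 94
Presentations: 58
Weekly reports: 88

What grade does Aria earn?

C

Weekly reports score 88 ≥ 50: minimum met.
Weighted total:
  Oral exam 25 × 0.19 = 4.75
  Essays 94 × 0.3 = 28.2
  Presentations 58 × 0.27 = 15.66
  Weekly reports 88 × 0.24 = 21.12
Sum = 69.73
69.73 is ≥ 69 and < 79 → C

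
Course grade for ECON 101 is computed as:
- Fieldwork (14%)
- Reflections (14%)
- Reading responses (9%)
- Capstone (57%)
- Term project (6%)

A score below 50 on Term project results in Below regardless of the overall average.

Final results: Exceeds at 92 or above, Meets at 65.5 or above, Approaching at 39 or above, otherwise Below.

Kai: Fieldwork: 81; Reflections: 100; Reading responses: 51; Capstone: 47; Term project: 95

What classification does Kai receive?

Term project score 95 ≥ 50: minimum met.
Weighted total:
  Fieldwork 81 × 0.14 = 11.34
  Reflections 100 × 0.14 = 14
  Reading responses 51 × 0.09 = 4.59
  Capstone 47 × 0.57 = 26.79
  Term project 95 × 0.06 = 5.7
Sum = 62.42
62.42 is ≥ 39 and < 65.5 → Approaching

Approaching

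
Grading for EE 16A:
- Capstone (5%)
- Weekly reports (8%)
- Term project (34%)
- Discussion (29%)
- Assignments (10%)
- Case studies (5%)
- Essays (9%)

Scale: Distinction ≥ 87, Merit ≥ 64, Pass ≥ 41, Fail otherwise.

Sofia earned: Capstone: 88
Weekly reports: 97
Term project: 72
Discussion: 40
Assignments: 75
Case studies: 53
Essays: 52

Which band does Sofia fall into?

Pass

Weighted total:
  Capstone 88 × 0.05 = 4.4
  Weekly reports 97 × 0.08 = 7.76
  Term project 72 × 0.34 = 24.48
  Discussion 40 × 0.29 = 11.6
  Assignments 75 × 0.1 = 7.5
  Case studies 53 × 0.05 = 2.65
  Essays 52 × 0.09 = 4.68
Sum = 63.07
63.07 is ≥ 41 and < 64 → Pass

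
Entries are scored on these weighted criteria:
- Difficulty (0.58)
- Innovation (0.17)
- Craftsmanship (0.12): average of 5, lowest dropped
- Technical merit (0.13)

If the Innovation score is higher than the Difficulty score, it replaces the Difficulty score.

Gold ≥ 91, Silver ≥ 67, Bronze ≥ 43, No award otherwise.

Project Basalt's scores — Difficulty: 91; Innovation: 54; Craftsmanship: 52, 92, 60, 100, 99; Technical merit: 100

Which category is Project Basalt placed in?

Silver

Craftsmanship: drop 52 → average of remaining 4 = 351/4 = 87.75
Innovation (54) ≤ Difficulty (91), so Difficulty stays at 91.
Weighted total:
  Difficulty 91 × 0.58 = 52.78
  Innovation 54 × 0.17 = 9.18
  Craftsmanship 87.75 × 0.12 = 10.53
  Technical merit 100 × 0.13 = 13
Sum = 85.49
85.49 is ≥ 67 and < 91 → Silver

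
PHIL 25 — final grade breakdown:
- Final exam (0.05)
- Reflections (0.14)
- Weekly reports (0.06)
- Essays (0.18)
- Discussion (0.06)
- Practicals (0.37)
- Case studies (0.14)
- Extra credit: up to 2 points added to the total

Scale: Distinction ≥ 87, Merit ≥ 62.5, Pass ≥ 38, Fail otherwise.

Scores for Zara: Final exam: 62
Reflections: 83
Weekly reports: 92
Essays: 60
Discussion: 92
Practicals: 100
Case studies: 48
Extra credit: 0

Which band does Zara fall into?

Merit

Weighted total:
  Final exam 62 × 0.05 = 3.1
  Reflections 83 × 0.14 = 11.62
  Weekly reports 92 × 0.06 = 5.52
  Essays 60 × 0.18 = 10.8
  Discussion 92 × 0.06 = 5.52
  Practicals 100 × 0.37 = 37
  Case studies 48 × 0.14 = 6.72
Sum = 80.28
Extra credit: 80.28 + 0 = 80.28
80.28 is ≥ 62.5 and < 87 → Merit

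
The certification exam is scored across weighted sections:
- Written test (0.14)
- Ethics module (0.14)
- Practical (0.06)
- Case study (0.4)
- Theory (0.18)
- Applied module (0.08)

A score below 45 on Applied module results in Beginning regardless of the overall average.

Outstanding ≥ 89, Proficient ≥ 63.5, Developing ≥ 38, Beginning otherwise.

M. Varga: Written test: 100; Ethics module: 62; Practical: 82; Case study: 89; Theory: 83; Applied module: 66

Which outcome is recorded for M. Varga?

Applied module score 66 ≥ 45: minimum met.
Weighted total:
  Written test 100 × 0.14 = 14
  Ethics module 62 × 0.14 = 8.68
  Practical 82 × 0.06 = 4.92
  Case study 89 × 0.4 = 35.6
  Theory 83 × 0.18 = 14.94
  Applied module 66 × 0.08 = 5.28
Sum = 83.42
83.42 is ≥ 63.5 and < 89 → Proficient

Proficient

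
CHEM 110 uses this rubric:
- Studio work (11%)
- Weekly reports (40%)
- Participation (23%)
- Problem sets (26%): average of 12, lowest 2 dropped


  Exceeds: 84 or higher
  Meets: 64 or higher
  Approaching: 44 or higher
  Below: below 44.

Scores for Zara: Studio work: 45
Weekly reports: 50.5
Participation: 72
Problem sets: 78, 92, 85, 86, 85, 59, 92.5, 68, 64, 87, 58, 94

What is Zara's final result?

Problem sets: drop 58, 59 → average of remaining 10 = 831.5/10 = 83.15
Weighted total:
  Studio work 45 × 0.11 = 4.95
  Weekly reports 50.5 × 0.4 = 20.2
  Participation 72 × 0.23 = 16.56
  Problem sets 83.15 × 0.26 = 21.619
Sum = 63.329
63.329 is ≥ 44 and < 64 → Approaching

Approaching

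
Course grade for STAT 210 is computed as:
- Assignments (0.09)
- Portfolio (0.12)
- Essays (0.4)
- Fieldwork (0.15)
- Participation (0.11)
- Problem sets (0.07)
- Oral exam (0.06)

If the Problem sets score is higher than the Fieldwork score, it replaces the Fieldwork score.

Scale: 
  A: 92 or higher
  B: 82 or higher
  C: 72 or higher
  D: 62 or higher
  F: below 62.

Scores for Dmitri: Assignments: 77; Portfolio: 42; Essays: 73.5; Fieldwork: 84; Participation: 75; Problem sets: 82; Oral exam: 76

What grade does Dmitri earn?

Problem sets (82) ≤ Fieldwork (84), so Fieldwork stays at 84.
Weighted total:
  Assignments 77 × 0.09 = 6.93
  Portfolio 42 × 0.12 = 5.04
  Essays 73.5 × 0.4 = 29.4
  Fieldwork 84 × 0.15 = 12.6
  Participation 75 × 0.11 = 8.25
  Problem sets 82 × 0.07 = 5.74
  Oral exam 76 × 0.06 = 4.56
Sum = 72.52
72.52 is ≥ 72 and < 82 → C

C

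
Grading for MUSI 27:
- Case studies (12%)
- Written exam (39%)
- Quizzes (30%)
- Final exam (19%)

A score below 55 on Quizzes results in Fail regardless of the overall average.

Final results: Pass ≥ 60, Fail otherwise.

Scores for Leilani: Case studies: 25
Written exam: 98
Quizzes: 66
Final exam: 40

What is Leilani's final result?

Quizzes score 66 ≥ 55: minimum met.
Weighted total:
  Case studies 25 × 0.12 = 3
  Written exam 98 × 0.39 = 38.22
  Quizzes 66 × 0.3 = 19.8
  Final exam 40 × 0.19 = 7.6
Sum = 68.62
68.62 ≥ 60 → Pass

Pass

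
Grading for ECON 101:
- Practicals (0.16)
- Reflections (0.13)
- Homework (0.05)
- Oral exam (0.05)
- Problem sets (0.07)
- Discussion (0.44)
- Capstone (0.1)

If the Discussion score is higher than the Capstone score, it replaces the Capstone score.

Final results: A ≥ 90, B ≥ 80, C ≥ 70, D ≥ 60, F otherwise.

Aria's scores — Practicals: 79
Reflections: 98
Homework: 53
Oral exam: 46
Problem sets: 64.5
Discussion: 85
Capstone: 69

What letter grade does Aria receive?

B

Discussion (85) > Capstone (69), so Capstone counts as 85.
Weighted total:
  Practicals 79 × 0.16 = 12.64
  Reflections 98 × 0.13 = 12.74
  Homework 53 × 0.05 = 2.65
  Oral exam 46 × 0.05 = 2.3
  Problem sets 64.5 × 0.07 = 4.515
  Discussion 85 × 0.44 = 37.4
  Capstone 85 × 0.1 = 8.5
Sum = 80.745
80.745 is ≥ 80 and < 90 → B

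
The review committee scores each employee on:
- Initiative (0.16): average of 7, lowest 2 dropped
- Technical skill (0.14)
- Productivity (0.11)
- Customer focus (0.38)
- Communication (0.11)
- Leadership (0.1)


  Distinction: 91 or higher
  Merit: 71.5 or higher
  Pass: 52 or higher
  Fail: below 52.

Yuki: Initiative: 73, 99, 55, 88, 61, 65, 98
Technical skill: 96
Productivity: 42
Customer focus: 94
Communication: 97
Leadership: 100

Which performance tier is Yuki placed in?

Initiative: drop 55, 61 → average of remaining 5 = 423/5 = 84.6
Weighted total:
  Initiative 84.6 × 0.16 = 13.536
  Technical skill 96 × 0.14 = 13.44
  Productivity 42 × 0.11 = 4.62
  Customer focus 94 × 0.38 = 35.72
  Communication 97 × 0.11 = 10.67
  Leadership 100 × 0.1 = 10
Sum = 87.986
87.986 is ≥ 71.5 and < 91 → Merit

Merit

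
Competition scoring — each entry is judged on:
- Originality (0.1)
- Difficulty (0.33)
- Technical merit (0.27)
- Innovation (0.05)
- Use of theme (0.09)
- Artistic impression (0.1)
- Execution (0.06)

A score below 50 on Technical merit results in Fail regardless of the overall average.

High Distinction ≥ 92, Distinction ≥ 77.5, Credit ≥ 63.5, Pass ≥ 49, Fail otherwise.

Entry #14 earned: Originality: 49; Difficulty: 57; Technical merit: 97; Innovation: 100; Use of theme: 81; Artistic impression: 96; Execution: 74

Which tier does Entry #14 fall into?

Credit

Technical merit score 97 ≥ 50: minimum met.
Weighted total:
  Originality 49 × 0.1 = 4.9
  Difficulty 57 × 0.33 = 18.81
  Technical merit 97 × 0.27 = 26.19
  Innovation 100 × 0.05 = 5
  Use of theme 81 × 0.09 = 7.29
  Artistic impression 96 × 0.1 = 9.6
  Execution 74 × 0.06 = 4.44
Sum = 76.23
76.23 is ≥ 63.5 and < 77.5 → Credit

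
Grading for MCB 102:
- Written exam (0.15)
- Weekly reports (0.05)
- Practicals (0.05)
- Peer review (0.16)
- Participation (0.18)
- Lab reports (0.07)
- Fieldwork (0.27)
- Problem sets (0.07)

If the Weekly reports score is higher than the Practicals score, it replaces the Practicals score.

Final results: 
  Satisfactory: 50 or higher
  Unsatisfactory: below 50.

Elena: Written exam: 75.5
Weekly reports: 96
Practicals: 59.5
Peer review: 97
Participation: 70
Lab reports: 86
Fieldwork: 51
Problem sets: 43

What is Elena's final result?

Weekly reports (96) > Practicals (59.5), so Practicals counts as 96.
Weighted total:
  Written exam 75.5 × 0.15 = 11.325
  Weekly reports 96 × 0.05 = 4.8
  Practicals 96 × 0.05 = 4.8
  Peer review 97 × 0.16 = 15.52
  Participation 70 × 0.18 = 12.6
  Lab reports 86 × 0.07 = 6.02
  Fieldwork 51 × 0.27 = 13.77
  Problem sets 43 × 0.07 = 3.01
Sum = 71.845
71.845 ≥ 50 → Satisfactory

Satisfactory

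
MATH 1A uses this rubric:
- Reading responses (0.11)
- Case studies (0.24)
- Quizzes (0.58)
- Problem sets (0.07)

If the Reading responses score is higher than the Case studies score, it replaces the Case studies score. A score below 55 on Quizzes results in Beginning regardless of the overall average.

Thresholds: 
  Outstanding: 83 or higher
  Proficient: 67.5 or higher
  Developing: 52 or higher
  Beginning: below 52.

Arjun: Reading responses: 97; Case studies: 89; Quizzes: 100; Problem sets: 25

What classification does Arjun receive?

Outstanding

Reading responses (97) > Case studies (89), so Case studies counts as 97.
Quizzes score 100 ≥ 55: minimum met.
Weighted total:
  Reading responses 97 × 0.11 = 10.67
  Case studies 97 × 0.24 = 23.28
  Quizzes 100 × 0.58 = 58
  Problem sets 25 × 0.07 = 1.75
Sum = 93.7
93.7 ≥ 83 → Outstanding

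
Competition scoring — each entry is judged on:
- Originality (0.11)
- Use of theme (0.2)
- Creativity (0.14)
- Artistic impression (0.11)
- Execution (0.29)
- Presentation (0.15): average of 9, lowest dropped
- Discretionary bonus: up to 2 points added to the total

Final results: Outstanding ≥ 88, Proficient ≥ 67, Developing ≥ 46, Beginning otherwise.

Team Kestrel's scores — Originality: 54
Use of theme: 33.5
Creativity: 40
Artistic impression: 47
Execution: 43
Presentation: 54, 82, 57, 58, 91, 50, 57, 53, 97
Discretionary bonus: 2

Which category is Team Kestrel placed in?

Presentation: drop 50 → average of remaining 8 = 549/8 = 68.625
Weighted total:
  Originality 54 × 0.11 = 5.94
  Use of theme 33.5 × 0.2 = 6.7
  Creativity 40 × 0.14 = 5.6
  Artistic impression 47 × 0.11 = 5.17
  Execution 43 × 0.29 = 12.47
  Presentation 68.625 × 0.15 = 10.29375
Sum = 46.17375
Discretionary bonus: 46.17375 + 2 = 48.17375
48.17375 is ≥ 46 and < 67 → Developing

Developing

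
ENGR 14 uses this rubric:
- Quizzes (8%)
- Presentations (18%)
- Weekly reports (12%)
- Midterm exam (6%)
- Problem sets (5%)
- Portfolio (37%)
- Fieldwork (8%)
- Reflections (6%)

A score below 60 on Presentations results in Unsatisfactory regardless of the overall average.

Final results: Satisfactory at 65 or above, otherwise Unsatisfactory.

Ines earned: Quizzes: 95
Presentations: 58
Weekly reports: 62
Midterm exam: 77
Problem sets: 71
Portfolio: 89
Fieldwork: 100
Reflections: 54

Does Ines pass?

Presentations score 58 < 60: minimum not met.
Weighted total:
  Quizzes 95 × 0.08 = 7.6
  Presentations 58 × 0.18 = 10.44
  Weekly reports 62 × 0.12 = 7.44
  Midterm exam 77 × 0.06 = 4.62
  Problem sets 71 × 0.05 = 3.55
  Portfolio 89 × 0.37 = 32.93
  Fieldwork 100 × 0.08 = 8
  Reflections 54 × 0.06 = 3.24
Sum = 77.82
Because the Presentations minimum was not met, the result is Unsatisfactory.

Unsatisfactory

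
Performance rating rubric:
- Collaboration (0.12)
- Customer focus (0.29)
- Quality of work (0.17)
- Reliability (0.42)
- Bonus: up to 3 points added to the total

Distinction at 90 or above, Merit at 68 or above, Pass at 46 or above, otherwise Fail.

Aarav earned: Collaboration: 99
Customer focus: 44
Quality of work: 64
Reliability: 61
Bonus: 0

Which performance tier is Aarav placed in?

Weighted total:
  Collaboration 99 × 0.12 = 11.88
  Customer focus 44 × 0.29 = 12.76
  Quality of work 64 × 0.17 = 10.88
  Reliability 61 × 0.42 = 25.62
Sum = 61.14
Bonus: 61.14 + 0 = 61.14
61.14 is ≥ 46 and < 68 → Pass

Pass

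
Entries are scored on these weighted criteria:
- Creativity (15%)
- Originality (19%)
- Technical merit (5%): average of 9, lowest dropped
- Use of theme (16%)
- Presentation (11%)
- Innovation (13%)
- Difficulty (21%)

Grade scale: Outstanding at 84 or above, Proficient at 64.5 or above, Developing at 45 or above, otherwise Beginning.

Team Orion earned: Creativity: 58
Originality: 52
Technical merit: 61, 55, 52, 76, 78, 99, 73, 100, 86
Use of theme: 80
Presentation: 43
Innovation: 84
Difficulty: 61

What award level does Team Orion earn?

Technical merit: drop 52 → average of remaining 8 = 628/8 = 78.5
Weighted total:
  Creativity 58 × 0.15 = 8.7
  Originality 52 × 0.19 = 9.88
  Technical merit 78.5 × 0.05 = 3.925
  Use of theme 80 × 0.16 = 12.8
  Presentation 43 × 0.11 = 4.73
  Innovation 84 × 0.13 = 10.92
  Difficulty 61 × 0.21 = 12.81
Sum = 63.765
63.765 is ≥ 45 and < 64.5 → Developing

Developing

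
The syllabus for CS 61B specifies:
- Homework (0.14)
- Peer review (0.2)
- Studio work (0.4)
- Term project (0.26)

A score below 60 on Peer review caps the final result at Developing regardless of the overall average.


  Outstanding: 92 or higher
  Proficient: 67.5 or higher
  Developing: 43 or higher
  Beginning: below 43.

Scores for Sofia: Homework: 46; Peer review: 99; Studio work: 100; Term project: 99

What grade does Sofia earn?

Peer review score 99 ≥ 60: minimum met.
Weighted total:
  Homework 46 × 0.14 = 6.44
  Peer review 99 × 0.2 = 19.8
  Studio work 100 × 0.4 = 40
  Term project 99 × 0.26 = 25.74
Sum = 91.98
91.98 is ≥ 67.5 and < 92 → Proficient

Proficient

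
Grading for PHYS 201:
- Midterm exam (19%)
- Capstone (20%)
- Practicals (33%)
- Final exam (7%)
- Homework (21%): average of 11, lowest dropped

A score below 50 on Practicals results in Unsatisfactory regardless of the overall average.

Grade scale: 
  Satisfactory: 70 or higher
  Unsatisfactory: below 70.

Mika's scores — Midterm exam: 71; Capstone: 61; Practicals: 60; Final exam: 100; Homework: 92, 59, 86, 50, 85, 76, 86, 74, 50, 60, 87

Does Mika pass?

Homework: drop 50 → average of remaining 10 = 755/10 = 75.5
Practicals score 60 ≥ 50: minimum met.
Weighted total:
  Midterm exam 71 × 0.19 = 13.49
  Capstone 61 × 0.2 = 12.2
  Practicals 60 × 0.33 = 19.8
  Final exam 100 × 0.07 = 7
  Homework 75.5 × 0.21 = 15.855
Sum = 68.345
68.345 < 70 → Unsatisfactory

Unsatisfactory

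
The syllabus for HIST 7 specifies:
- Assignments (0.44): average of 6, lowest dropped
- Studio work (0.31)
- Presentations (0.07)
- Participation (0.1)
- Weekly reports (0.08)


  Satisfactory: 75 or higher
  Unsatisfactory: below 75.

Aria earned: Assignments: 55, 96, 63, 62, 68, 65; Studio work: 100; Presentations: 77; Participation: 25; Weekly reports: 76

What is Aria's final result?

Satisfactory

Assignments: drop 55 → average of remaining 5 = 354/5 = 70.8
Weighted total:
  Assignments 70.8 × 0.44 = 31.152
  Studio work 100 × 0.31 = 31
  Presentations 77 × 0.07 = 5.39
  Participation 25 × 0.1 = 2.5
  Weekly reports 76 × 0.08 = 6.08
Sum = 76.122
76.122 ≥ 75 → Satisfactory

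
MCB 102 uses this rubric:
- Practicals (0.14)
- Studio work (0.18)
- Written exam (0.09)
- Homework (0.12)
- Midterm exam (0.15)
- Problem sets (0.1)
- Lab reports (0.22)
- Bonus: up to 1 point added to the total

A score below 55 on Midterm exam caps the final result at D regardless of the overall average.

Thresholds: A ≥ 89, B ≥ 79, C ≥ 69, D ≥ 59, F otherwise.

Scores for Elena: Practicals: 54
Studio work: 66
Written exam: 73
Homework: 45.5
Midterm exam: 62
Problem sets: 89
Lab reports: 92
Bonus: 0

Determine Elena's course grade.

C

Midterm exam score 62 ≥ 55: minimum met.
Weighted total:
  Practicals 54 × 0.14 = 7.56
  Studio work 66 × 0.18 = 11.88
  Written exam 73 × 0.09 = 6.57
  Homework 45.5 × 0.12 = 5.46
  Midterm exam 62 × 0.15 = 9.3
  Problem sets 89 × 0.1 = 8.9
  Lab reports 92 × 0.22 = 20.24
Sum = 69.91
Bonus: 69.91 + 0 = 69.91
69.91 is ≥ 69 and < 79 → C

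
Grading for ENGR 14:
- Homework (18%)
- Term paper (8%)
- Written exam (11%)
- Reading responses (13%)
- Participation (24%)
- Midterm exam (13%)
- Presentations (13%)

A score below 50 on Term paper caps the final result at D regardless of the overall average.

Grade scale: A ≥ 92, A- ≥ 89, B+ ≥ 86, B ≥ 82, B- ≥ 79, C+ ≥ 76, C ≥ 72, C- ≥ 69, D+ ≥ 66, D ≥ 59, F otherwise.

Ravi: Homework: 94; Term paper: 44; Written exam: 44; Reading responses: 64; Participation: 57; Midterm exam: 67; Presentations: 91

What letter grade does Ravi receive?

D

Term paper score 44 < 50: minimum not met.
Weighted total:
  Homework 94 × 0.18 = 16.92
  Term paper 44 × 0.08 = 3.52
  Written exam 44 × 0.11 = 4.84
  Reading responses 64 × 0.13 = 8.32
  Participation 57 × 0.24 = 13.68
  Midterm exam 67 × 0.13 = 8.71
  Presentations 91 × 0.13 = 11.83
Sum = 67.82
67.82 would be D+; cap at D applies → D.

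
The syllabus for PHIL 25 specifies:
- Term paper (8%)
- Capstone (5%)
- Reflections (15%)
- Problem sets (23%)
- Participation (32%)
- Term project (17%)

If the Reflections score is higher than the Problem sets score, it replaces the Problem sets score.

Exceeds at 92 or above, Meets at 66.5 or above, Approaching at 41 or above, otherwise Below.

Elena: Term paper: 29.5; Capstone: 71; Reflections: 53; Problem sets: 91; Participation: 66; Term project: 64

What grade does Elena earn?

Reflections (53) ≤ Problem sets (91), so Problem sets stays at 91.
Weighted total:
  Term paper 29.5 × 0.08 = 2.36
  Capstone 71 × 0.05 = 3.55
  Reflections 53 × 0.15 = 7.95
  Problem sets 91 × 0.23 = 20.93
  Participation 66 × 0.32 = 21.12
  Term project 64 × 0.17 = 10.88
Sum = 66.79
66.79 is ≥ 66.5 and < 92 → Meets

Meets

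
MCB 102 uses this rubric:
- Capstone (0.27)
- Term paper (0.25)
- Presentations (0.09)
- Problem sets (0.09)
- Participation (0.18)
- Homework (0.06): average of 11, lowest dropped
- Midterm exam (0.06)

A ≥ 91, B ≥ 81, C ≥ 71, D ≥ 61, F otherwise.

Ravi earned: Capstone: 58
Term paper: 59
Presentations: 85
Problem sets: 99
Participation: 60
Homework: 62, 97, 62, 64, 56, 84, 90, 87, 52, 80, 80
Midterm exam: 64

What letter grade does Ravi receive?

D

Homework: drop 52 → average of remaining 10 = 762/10 = 76.2
Weighted total:
  Capstone 58 × 0.27 = 15.66
  Term paper 59 × 0.25 = 14.75
  Presentations 85 × 0.09 = 7.65
  Problem sets 99 × 0.09 = 8.91
  Participation 60 × 0.18 = 10.8
  Homework 76.2 × 0.06 = 4.572
  Midterm exam 64 × 0.06 = 3.84
Sum = 66.182
66.182 is ≥ 61 and < 71 → D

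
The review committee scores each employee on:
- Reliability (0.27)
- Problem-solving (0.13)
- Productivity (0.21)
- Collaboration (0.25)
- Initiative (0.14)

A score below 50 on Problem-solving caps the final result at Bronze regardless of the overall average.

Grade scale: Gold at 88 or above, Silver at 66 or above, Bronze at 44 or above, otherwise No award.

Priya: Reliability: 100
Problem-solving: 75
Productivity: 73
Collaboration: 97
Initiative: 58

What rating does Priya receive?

Silver

Problem-solving score 75 ≥ 50: minimum met.
Weighted total:
  Reliability 100 × 0.27 = 27
  Problem-solving 75 × 0.13 = 9.75
  Productivity 73 × 0.21 = 15.33
  Collaboration 97 × 0.25 = 24.25
  Initiative 58 × 0.14 = 8.12
Sum = 84.45
84.45 is ≥ 66 and < 88 → Silver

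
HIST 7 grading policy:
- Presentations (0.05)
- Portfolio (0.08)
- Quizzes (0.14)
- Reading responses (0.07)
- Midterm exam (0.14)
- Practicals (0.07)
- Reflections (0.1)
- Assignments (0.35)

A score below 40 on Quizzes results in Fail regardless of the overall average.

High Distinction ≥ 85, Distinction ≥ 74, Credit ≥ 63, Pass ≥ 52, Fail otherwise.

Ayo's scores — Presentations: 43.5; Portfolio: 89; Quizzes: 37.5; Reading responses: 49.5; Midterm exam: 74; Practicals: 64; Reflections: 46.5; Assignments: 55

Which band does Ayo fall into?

Quizzes score 37.5 < 40: minimum not met.
Weighted total:
  Presentations 43.5 × 0.05 = 2.175
  Portfolio 89 × 0.08 = 7.12
  Quizzes 37.5 × 0.14 = 5.25
  Reading responses 49.5 × 0.07 = 3.465
  Midterm exam 74 × 0.14 = 10.36
  Practicals 64 × 0.07 = 4.48
  Reflections 46.5 × 0.1 = 4.65
  Assignments 55 × 0.35 = 19.25
Sum = 56.75
Because the Quizzes minimum was not met, the result is Fail.

Fail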